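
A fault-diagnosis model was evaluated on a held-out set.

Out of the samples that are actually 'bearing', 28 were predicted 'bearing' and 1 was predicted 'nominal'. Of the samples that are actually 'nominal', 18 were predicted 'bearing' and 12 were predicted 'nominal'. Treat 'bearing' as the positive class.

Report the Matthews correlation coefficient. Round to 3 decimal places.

0.441

MCC = (TP·TN − FP·FN) / √((TP+FP)(TP+FN)(TN+FP)(TN+FN))
Numerator = 28·12 − 18·1 = 318
Denominator = √(46·29·30·13) = √520260 = 721.2905
MCC = 318 / 721.2905 = 0.441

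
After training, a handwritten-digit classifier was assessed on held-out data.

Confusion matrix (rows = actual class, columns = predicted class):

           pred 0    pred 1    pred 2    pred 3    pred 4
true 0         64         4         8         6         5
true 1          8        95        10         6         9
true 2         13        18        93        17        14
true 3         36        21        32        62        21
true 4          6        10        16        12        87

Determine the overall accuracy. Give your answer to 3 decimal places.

Accuracy = trace / total = (64+95+93+62+87=401) / 673 = 401/673 = 0.596

0.596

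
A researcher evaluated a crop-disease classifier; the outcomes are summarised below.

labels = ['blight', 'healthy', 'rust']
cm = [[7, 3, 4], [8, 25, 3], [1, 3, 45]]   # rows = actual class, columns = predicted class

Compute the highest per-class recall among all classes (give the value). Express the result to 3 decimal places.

Per-class recall (TP/(TP+FN)):
  blight: TP=7, FN=3+4=7 → 7/14 = 0.5000
  healthy: TP=25, FN=8+3=11 → 25/36 = 0.6944
  rust: TP=45, FN=1+3=4 → 45/49 = 0.9184
Highest is class 'rust' with recall = 0.918.

0.918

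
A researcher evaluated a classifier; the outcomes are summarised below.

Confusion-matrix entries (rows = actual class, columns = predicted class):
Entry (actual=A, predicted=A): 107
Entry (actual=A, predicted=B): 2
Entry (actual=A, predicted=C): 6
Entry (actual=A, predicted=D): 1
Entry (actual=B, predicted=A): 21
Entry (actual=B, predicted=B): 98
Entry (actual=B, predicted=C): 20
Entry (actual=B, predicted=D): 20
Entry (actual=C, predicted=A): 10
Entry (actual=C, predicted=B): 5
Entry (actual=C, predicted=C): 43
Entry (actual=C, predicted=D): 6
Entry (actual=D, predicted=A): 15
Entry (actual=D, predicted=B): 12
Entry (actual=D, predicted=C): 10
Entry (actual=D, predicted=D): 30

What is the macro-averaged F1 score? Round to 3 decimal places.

0.648

Per-class F1 score (2·TP/(2·TP+FP+FN)):
  A: TP=107, FP=21+10+15=46, FN=2+6+1=9 → 214/269 = 0.7955
  B: TP=98, FP=2+5+12=19, FN=21+20+20=61 → 196/276 = 0.7101
  C: TP=43, FP=6+20+10=36, FN=10+5+6=21 → 86/143 = 0.6014
  D: TP=30, FP=1+20+6=27, FN=15+12+10=37 → 60/124 = 0.4839
Macro-F1 score = mean = (0.7955 + 0.7101 + 0.6014 + 0.4839) / 4 = 0.648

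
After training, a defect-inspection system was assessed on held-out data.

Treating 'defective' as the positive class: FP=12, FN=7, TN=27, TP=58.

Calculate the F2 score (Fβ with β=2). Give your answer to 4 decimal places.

0.8788

Fβ = (1+β²)·TP / ((1+β²)·TP + β²·FN + FP), with β²=4
= 5·58 / (5·58 + 4·7 + 12) = 0.8788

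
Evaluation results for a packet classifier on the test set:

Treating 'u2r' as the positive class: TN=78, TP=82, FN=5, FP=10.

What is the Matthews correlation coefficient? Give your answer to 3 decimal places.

MCC = (TP·TN − FP·FN) / √((TP+FP)(TP+FN)(TN+FP)(TN+FN))
Numerator = 82·78 − 10·5 = 6346
Denominator = √(92·87·88·83) = √58461216 = 7645.9935
MCC = 6346 / 7645.9935 = 0.830

0.830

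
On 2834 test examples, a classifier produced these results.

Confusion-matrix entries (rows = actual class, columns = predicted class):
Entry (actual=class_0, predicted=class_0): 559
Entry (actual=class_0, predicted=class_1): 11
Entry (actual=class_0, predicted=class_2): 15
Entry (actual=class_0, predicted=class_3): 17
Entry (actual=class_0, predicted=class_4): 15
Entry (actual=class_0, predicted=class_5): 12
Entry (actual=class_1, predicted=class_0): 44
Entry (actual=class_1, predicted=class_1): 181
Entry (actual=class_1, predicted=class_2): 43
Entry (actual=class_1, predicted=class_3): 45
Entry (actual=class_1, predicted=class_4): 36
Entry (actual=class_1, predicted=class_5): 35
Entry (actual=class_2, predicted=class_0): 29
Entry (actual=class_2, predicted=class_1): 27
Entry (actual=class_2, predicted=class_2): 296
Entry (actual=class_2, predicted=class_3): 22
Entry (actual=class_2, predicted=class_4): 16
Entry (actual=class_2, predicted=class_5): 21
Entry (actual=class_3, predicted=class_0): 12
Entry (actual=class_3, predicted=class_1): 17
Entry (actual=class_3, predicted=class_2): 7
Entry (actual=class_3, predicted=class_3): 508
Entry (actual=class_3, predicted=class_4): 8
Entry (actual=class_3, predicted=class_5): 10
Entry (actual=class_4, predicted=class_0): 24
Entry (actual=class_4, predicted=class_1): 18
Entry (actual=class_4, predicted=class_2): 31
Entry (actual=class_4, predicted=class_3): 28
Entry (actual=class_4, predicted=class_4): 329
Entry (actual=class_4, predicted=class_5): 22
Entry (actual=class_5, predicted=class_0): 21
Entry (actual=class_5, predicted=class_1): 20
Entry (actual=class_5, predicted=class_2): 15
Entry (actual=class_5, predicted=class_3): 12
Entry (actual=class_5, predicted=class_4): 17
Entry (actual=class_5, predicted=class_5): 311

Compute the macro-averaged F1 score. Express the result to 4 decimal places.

0.7496

Per-class F1 score (2·TP/(2·TP+FP+FN)):
  class_0: TP=559, FP=44+29+12+24+21=130, FN=11+15+17+15+12=70 → 1118/1318 = 0.84825
  class_1: TP=181, FP=11+27+17+18+20=93, FN=44+43+45+36+35=203 → 362/658 = 0.55015
  class_2: TP=296, FP=15+43+7+31+15=111, FN=29+27+22+16+21=115 → 592/818 = 0.72372
  class_3: TP=508, FP=17+45+22+28+12=124, FN=12+17+7+8+10=54 → 1016/1194 = 0.85092
  class_4: TP=329, FP=15+36+16+8+17=92, FN=24+18+31+28+22=123 → 658/873 = 0.75372
  class_5: TP=311, FP=12+35+21+10+22=100, FN=21+20+15+12+17=85 → 622/807 = 0.77076
Macro-F1 score = mean = (0.84825 + 0.55015 + 0.72372 + 0.85092 + 0.75372 + 0.77076) / 6 = 0.7496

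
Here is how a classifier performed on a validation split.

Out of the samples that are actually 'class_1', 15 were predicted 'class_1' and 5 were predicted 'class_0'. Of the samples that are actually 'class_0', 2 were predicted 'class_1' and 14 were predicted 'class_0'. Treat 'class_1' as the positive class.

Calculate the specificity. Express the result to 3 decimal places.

0.875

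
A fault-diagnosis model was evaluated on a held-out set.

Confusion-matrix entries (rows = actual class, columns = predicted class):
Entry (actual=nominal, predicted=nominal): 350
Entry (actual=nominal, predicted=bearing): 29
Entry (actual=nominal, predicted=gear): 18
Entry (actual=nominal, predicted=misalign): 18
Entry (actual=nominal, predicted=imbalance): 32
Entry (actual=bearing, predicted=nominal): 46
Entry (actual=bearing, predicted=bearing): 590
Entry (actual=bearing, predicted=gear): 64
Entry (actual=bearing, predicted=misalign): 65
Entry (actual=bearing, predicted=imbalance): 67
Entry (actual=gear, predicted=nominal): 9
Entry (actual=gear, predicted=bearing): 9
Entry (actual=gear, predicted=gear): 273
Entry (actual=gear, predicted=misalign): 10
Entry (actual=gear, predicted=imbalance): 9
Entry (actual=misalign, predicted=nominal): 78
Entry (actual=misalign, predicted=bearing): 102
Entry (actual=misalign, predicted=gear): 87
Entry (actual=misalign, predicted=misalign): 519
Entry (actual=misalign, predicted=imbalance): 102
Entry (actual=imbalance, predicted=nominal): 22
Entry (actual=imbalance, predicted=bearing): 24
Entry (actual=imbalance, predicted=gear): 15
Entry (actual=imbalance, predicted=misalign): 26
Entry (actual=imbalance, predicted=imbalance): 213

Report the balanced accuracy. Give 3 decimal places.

Balanced accuracy = mean of per-class recall.
  nominal: recall = 350/447 = 0.7830
  bearing: recall = 590/832 = 0.7091
  gear: recall = 273/310 = 0.8806
  misalign: recall = 519/888 = 0.5845
  imbalance: recall = 213/300 = 0.7100
Mean = (0.7830 + 0.7091 + 0.8806 + 0.5845 + 0.7100) / 5 = 0.733

0.733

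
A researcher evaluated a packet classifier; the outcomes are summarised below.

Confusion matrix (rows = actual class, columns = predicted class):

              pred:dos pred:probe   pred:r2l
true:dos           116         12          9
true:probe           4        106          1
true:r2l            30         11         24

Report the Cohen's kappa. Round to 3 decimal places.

0.656

Observed agreement pₒ = trace/N = 246/313 = 0.7859
Expected agreement pₑ = Σ (rowᵢ·colᵢ)/N² = (137·150 + 111·129 + 65·34)/313² = 0.3785
κ = (pₒ − pₑ)/(1 − pₑ) = (0.7859 − 0.3785)/(1 − 0.3785) = 0.656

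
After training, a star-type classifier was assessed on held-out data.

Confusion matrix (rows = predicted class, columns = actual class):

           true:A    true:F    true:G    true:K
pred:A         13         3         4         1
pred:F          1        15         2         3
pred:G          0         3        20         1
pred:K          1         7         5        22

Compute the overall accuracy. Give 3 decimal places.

Accuracy = trace / total = (13+15+20+22=70) / 101 = 70/101 = 0.693

0.693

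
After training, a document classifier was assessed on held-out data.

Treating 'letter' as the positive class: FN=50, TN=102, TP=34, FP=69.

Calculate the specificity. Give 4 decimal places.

0.5965

Specificity = TN/(TN+FP) = 102/(102+69) = 0.5965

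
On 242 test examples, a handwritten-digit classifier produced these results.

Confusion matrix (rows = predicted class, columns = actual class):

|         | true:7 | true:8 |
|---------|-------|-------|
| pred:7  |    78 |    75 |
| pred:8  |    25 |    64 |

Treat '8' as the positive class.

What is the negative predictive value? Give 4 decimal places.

0.5098

NPV = TN/(TN+FN) = 78/(78+75) = 0.5098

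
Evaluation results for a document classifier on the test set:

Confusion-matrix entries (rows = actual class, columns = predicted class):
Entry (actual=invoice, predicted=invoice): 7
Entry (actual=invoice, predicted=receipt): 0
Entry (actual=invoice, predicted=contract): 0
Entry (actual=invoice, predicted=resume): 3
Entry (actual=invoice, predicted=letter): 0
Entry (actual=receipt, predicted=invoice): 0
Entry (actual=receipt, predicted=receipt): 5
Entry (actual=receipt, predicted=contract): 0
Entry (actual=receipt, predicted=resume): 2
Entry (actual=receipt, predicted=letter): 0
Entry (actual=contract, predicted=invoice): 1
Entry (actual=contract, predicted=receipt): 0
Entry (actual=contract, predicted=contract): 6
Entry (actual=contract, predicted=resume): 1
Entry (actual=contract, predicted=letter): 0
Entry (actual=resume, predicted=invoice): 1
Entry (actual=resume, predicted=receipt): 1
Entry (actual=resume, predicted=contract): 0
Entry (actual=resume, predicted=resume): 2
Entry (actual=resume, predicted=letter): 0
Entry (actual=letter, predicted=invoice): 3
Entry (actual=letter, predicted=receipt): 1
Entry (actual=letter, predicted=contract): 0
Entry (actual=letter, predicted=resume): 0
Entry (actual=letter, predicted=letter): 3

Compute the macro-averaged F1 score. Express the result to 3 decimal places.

0.628

Per-class F1 score (2·TP/(2·TP+FP+FN)):
  invoice: TP=7, FP=0+1+1+3=5, FN=0+0+3+0=3 → 14/22 = 0.6364
  receipt: TP=5, FP=0+0+1+1=2, FN=0+0+2+0=2 → 10/14 = 0.7143
  contract: TP=6, FP=0+0+0+0=0, FN=1+0+1+0=2 → 12/14 = 0.8571
  resume: TP=2, FP=3+2+1+0=6, FN=1+1+0+0=2 → 4/12 = 0.3333
  letter: TP=3, FP=0+0+0+0=0, FN=3+1+0+0=4 → 6/10 = 0.6000
Macro-F1 score = mean = (0.6364 + 0.7143 + 0.8571 + 0.3333 + 0.6000) / 5 = 0.628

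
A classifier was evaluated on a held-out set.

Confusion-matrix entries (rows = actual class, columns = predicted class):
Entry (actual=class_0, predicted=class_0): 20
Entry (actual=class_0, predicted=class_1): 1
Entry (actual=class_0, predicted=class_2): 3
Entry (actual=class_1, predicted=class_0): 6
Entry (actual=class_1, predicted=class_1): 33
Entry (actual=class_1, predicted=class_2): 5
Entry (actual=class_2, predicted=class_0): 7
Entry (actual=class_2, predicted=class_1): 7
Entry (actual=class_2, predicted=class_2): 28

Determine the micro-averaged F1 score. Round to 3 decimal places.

0.736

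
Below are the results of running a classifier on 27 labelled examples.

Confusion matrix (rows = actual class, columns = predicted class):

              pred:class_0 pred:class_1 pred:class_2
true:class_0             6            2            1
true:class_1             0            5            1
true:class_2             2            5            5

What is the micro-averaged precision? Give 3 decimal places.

Micro-averaging pools counts across classes: ΣTP=16, ΣFP=11, ΣFN=11.
Micro-precision = TP/(TP+FP) on pooled counts = 0.593 (equals overall accuracy in single-label multiclass).

0.593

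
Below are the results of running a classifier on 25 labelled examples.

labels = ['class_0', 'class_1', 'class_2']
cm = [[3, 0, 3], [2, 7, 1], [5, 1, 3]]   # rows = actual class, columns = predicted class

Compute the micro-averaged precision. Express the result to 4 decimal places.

0.5200

Micro-averaging pools counts across classes: ΣTP=13, ΣFP=12, ΣFN=12.
Micro-precision = TP/(TP+FP) on pooled counts = 0.5200 (equals overall accuracy in single-label multiclass).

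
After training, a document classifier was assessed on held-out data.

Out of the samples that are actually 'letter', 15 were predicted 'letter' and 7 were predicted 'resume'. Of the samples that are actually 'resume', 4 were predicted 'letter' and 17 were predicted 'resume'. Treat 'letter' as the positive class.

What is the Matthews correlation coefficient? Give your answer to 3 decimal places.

MCC = (TP·TN − FP·FN) / √((TP+FP)(TP+FN)(TN+FP)(TN+FN))
Numerator = 15·17 − 4·7 = 227
Denominator = √(19·22·21·24) = √210672 = 458.9902
MCC = 227 / 458.9902 = 0.495

0.495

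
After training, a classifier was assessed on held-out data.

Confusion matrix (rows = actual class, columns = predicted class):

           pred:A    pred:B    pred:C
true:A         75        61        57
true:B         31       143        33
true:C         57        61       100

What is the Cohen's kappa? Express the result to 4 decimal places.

0.2706

Observed agreement pₒ = trace/N = 318/618 = 0.51456
Expected agreement pₑ = Σ (rowᵢ·colᵢ)/N² = (193·163 + 207·265 + 218·190)/618² = 0.33445
κ = (pₒ − pₑ)/(1 − pₑ) = (0.51456 − 0.33445)/(1 − 0.33445) = 0.2706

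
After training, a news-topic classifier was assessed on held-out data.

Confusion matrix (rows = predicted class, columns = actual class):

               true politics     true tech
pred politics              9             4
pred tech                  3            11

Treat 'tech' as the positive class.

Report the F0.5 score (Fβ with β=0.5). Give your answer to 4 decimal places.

0.7746

Fβ = (1+β²)·TP / ((1+β²)·TP + β²·FN + FP), with β²=1/4
= 1.25·11 / (1.25·11 + 0.25·4 + 3) = 0.7746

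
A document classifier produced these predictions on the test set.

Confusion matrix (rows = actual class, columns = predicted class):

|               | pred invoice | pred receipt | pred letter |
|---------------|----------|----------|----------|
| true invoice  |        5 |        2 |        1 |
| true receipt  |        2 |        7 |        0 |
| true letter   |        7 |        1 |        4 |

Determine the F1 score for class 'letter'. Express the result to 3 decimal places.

F1 score = 2·TP/(2·TP+FP+FN).
letter: TP=4, FP=1+0=1, FN=7+1=8 → 8/17 = 0.4706

0.471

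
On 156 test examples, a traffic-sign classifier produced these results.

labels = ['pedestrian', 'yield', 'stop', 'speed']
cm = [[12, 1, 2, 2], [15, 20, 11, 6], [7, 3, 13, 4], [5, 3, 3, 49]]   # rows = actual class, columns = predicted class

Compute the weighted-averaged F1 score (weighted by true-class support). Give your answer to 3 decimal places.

0.607

Per-class F1 score (2·TP/(2·TP+FP+FN)):
  pedestrian: TP=12, FP=15+7+5=27, FN=1+2+2=5 → 24/56 = 0.4286
  yield: TP=20, FP=1+3+3=7, FN=15+11+6=32 → 40/79 = 0.5063
  stop: TP=13, FP=2+11+3=16, FN=7+3+4=14 → 26/56 = 0.4643
  speed: TP=49, FP=2+6+4=12, FN=5+3+3=11 → 98/121 = 0.8099
Weighted-F1 score = Σ (supportᵢ/N)·F1 scoreᵢ with N=156: (17/156)·0.4286 + (52/156)·0.5063 + (27/156)·0.4643 + (60/156)·0.8099 = 0.607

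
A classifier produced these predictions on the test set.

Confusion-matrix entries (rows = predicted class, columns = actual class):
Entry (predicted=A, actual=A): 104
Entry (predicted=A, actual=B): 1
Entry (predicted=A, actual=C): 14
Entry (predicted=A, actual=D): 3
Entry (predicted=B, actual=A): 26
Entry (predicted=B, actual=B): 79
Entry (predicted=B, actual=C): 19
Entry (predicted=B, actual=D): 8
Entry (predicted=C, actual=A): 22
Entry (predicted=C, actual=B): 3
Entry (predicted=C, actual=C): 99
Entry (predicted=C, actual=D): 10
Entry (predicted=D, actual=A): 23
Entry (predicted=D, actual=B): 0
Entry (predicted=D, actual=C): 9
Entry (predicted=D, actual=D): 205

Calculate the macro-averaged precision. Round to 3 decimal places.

Per-class precision (TP/(TP+FP)):
  A: TP=104, FP=1+14+3=18 → 104/122 = 0.8525
  B: TP=79, FP=26+19+8=53 → 79/132 = 0.5985
  C: TP=99, FP=22+3+10=35 → 99/134 = 0.7388
  D: TP=205, FP=23+0+9=32 → 205/237 = 0.8650
Macro-precision = mean = (0.8525 + 0.5985 + 0.7388 + 0.8650) / 4 = 0.764

0.764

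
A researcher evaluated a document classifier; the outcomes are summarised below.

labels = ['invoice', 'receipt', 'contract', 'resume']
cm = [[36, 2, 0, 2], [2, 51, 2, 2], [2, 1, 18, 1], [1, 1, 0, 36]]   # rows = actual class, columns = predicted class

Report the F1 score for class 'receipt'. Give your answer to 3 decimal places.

0.911

Take TP from the diagonal, FP from the rest of the 'receipt' prediction marginal, FN from the rest of the 'receipt' actual marginal.
F1 score = 2·TP/(2·TP+FP+FN).
receipt: TP=51, FP=2+1+1=4, FN=2+2+2=6 → 102/112 = 0.9107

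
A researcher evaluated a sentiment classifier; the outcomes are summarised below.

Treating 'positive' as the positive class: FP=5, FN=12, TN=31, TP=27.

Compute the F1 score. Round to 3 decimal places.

0.761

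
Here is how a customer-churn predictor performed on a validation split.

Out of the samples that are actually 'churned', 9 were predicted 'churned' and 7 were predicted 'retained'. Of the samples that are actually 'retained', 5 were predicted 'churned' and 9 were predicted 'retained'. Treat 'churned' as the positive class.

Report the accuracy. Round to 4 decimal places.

0.6000

Accuracy = (TP+TN)/N = (9+9)/30 = 0.6000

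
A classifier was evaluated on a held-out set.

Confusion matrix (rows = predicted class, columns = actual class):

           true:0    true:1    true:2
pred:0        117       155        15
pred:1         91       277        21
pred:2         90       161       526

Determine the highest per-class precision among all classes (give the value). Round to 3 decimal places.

Per-class precision (TP/(TP+FP)):
  0: TP=117, FP=155+15=170 → 117/287 = 0.4077
  1: TP=277, FP=91+21=112 → 277/389 = 0.7121
  2: TP=526, FP=90+161=251 → 526/777 = 0.6770
Highest is class '1' with precision = 0.712.

0.712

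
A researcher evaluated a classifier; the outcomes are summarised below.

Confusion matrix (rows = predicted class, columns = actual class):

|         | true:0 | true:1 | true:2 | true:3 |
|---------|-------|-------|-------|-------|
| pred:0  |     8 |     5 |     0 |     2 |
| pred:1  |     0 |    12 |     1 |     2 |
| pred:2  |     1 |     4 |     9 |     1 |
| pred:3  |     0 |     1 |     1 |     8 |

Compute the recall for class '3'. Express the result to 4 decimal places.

0.6154

recall = TP/(TP+FN).
3: TP=8, FN=2+2+1=5 → 8/13 = 0.61538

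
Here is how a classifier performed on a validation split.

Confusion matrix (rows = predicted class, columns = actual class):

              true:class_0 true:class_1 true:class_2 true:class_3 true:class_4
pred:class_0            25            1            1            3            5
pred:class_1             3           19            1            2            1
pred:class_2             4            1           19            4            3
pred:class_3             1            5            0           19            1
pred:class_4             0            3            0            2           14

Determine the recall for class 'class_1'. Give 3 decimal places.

One-vs-rest for 'class_1': TP = diagonal; FP = other classes predicted 'class_1'; FN = 'class_1' predicted as other.
recall = TP/(TP+FN).
class_1: TP=19, FN=1+1+5+3=10 → 19/29 = 0.6552

0.655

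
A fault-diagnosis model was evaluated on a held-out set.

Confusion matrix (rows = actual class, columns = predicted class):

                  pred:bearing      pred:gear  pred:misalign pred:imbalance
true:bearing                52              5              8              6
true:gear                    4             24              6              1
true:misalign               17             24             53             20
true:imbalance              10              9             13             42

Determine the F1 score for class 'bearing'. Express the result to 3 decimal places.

Take TP from the diagonal, FP from the rest of the 'bearing' prediction marginal, FN from the rest of the 'bearing' actual marginal.
F1 score = 2·TP/(2·TP+FP+FN).
bearing: TP=52, FP=4+17+10=31, FN=5+8+6=19 → 104/154 = 0.6753

0.675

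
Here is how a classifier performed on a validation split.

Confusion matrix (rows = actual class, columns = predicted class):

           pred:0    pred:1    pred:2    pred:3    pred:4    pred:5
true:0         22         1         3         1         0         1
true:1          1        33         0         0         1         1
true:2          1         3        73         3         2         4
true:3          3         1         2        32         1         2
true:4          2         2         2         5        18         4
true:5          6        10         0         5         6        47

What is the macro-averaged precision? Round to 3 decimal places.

Per-class precision (TP/(TP+FP)):
  0: TP=22, FP=1+1+3+2+6=13 → 22/35 = 0.6286
  1: TP=33, FP=1+3+1+2+10=17 → 33/50 = 0.6600
  2: TP=73, FP=3+0+2+2+0=7 → 73/80 = 0.9125
  3: TP=32, FP=1+0+3+5+5=14 → 32/46 = 0.6957
  4: TP=18, FP=0+1+2+1+6=10 → 18/28 = 0.6429
  5: TP=47, FP=1+1+4+2+4=12 → 47/59 = 0.7966
Macro-precision = mean = (0.6286 + 0.6600 + 0.9125 + 0.6957 + 0.6429 + 0.7966) / 6 = 0.723

0.723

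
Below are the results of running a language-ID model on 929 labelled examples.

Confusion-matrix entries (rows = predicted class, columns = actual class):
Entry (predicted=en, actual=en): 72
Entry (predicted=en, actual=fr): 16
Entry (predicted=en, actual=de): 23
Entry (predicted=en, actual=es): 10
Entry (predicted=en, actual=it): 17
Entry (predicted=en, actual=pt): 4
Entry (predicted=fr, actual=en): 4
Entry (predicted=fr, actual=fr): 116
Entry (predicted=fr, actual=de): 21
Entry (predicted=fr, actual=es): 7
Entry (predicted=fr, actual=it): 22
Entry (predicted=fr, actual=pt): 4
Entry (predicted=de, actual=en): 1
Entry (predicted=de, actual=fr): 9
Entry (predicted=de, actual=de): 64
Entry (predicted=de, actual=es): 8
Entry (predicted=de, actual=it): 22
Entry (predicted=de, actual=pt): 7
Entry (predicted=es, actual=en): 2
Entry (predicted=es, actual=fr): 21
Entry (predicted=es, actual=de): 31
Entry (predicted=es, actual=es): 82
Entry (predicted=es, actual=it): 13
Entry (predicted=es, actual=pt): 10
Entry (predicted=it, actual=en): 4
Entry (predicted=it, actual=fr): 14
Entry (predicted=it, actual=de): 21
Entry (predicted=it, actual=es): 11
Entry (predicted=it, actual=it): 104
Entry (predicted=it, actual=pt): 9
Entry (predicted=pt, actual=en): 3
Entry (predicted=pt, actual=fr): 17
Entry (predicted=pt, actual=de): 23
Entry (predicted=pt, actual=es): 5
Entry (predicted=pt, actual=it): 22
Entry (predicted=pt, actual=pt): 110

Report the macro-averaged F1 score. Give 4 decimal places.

0.5888

Per-class F1 score (2·TP/(2·TP+FP+FN)):
  en: TP=72, FP=16+23+10+17+4=70, FN=4+1+2+4+3=14 → 144/228 = 0.63158
  fr: TP=116, FP=4+21+7+22+4=58, FN=16+9+21+14+17=77 → 232/367 = 0.63215
  de: TP=64, FP=1+9+8+22+7=47, FN=23+21+31+21+23=119 → 128/294 = 0.43537
  es: TP=82, FP=2+21+31+13+10=77, FN=10+7+8+11+5=41 → 164/282 = 0.58156
  it: TP=104, FP=4+14+21+11+9=59, FN=17+22+22+13+22=96 → 208/363 = 0.57300
  pt: TP=110, FP=3+17+23+5+22=70, FN=4+4+7+10+9=34 → 220/324 = 0.67901
Macro-F1 score = mean = (0.63158 + 0.63215 + 0.43537 + 0.58156 + 0.57300 + 0.67901) / 6 = 0.5888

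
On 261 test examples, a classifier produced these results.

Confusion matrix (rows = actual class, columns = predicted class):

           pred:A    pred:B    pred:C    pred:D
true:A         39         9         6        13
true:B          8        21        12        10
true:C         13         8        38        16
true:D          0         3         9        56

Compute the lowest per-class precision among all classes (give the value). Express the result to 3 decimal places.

Per-class precision (TP/(TP+FP)):
  A: TP=39, FP=8+13+0=21 → 39/60 = 0.6500
  B: TP=21, FP=9+8+3=20 → 21/41 = 0.5122
  C: TP=38, FP=6+12+9=27 → 38/65 = 0.5846
  D: TP=56, FP=13+10+16=39 → 56/95 = 0.5895
Lowest is class 'B' with precision = 0.512.

0.512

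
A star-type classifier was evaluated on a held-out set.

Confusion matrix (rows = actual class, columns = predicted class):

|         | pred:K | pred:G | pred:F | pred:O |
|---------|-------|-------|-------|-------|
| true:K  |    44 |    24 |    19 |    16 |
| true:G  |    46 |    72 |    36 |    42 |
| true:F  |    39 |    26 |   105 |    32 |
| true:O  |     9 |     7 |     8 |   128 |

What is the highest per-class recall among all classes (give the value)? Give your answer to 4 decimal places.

0.8421

Per-class recall (TP/(TP+FN)):
  K: TP=44, FN=24+19+16=59 → 44/103 = 0.42718
  G: TP=72, FN=46+36+42=124 → 72/196 = 0.36735
  F: TP=105, FN=39+26+32=97 → 105/202 = 0.51980
  O: TP=128, FN=9+7+8=24 → 128/152 = 0.84211
Highest is class 'O' with recall = 0.8421.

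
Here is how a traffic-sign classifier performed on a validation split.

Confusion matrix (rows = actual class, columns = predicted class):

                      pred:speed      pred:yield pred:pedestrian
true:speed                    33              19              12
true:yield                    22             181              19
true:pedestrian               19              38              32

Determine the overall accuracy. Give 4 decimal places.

0.6560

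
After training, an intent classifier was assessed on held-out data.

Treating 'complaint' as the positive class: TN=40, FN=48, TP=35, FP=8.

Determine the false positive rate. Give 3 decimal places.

FPR = FP/(FP+TN) = 8/(8+40) = 0.167

0.167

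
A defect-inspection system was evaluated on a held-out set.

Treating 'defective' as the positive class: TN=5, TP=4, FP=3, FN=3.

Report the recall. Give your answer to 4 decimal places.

Recall = TP/(TP+FN) = 4/(4+3) = 4/7 = 0.5714

0.5714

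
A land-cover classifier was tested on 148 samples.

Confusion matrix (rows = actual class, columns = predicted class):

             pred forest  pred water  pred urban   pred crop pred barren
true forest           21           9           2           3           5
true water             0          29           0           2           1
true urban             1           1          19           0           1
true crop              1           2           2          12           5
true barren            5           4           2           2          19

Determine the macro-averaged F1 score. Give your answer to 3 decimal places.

0.674

Per-class F1 score (2·TP/(2·TP+FP+FN)):
  forest: TP=21, FP=0+1+1+5=7, FN=9+2+3+5=19 → 42/68 = 0.6176
  water: TP=29, FP=9+1+2+4=16, FN=0+0+2+1=3 → 58/77 = 0.7532
  urban: TP=19, FP=2+0+2+2=6, FN=1+1+0+1=3 → 38/47 = 0.8085
  crop: TP=12, FP=3+2+0+2=7, FN=1+2+2+5=10 → 24/41 = 0.5854
  barren: TP=19, FP=5+1+1+5=12, FN=5+4+2+2=13 → 38/63 = 0.6032
Macro-F1 score = mean = (0.6176 + 0.7532 + 0.8085 + 0.5854 + 0.6032) / 5 = 0.674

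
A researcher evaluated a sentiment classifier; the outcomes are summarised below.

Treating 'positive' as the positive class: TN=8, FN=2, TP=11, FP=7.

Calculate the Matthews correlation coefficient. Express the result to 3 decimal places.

MCC = (TP·TN − FP·FN) / √((TP+FP)(TP+FN)(TN+FP)(TN+FN))
Numerator = 11·8 − 7·2 = 74
Denominator = √(18·13·15·10) = √35100 = 187.3499
MCC = 74 / 187.3499 = 0.395

0.395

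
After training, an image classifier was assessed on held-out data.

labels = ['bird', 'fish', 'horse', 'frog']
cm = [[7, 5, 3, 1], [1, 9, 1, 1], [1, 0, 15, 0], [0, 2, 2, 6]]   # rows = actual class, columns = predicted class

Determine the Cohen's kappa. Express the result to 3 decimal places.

0.576

Observed agreement pₒ = trace/N = 37/54 = 0.6852
Expected agreement pₑ = Σ (rowᵢ·colᵢ)/N² = (16·9 + 12·16 + 16·21 + 10·8)/54² = 0.2579
κ = (pₒ − pₑ)/(1 − pₑ) = (0.6852 − 0.2579)/(1 − 0.2579) = 0.576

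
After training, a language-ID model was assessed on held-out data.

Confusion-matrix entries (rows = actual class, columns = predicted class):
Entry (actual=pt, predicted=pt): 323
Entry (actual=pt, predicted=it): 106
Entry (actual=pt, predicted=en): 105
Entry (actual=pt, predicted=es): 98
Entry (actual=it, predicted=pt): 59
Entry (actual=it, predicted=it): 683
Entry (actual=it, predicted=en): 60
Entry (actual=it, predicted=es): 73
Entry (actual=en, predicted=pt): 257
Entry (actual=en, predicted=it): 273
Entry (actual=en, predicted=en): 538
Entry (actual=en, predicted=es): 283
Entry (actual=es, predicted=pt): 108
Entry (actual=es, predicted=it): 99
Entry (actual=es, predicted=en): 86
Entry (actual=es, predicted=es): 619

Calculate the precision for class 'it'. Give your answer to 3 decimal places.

0.588

Take TP from the diagonal, FP from the rest of the 'it' prediction marginal, FN from the rest of the 'it' actual marginal.
precision = TP/(TP+FP).
it: TP=683, FP=106+273+99=478 → 683/1161 = 0.5883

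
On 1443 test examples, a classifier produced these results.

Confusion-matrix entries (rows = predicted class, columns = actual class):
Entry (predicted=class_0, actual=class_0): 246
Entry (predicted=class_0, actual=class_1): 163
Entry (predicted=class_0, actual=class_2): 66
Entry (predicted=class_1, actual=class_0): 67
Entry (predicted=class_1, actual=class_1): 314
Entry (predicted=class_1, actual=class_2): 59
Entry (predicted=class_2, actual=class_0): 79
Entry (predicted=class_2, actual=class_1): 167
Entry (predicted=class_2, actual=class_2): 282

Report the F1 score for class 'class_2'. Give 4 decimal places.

0.6032

One-vs-rest for 'class_2': TP = diagonal; FP = other classes predicted 'class_2'; FN = 'class_2' predicted as other.
F1 score = 2·TP/(2·TP+FP+FN).
class_2: TP=282, FP=79+167=246, FN=66+59=125 → 564/935 = 0.60321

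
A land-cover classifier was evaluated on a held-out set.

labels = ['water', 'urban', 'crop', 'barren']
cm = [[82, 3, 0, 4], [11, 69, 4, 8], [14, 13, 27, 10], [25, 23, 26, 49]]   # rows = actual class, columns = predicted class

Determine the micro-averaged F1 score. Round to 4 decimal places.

Micro-averaging pools counts across classes: ΣTP=227, ΣFP=141, ΣFN=141.
Micro-F1 score = 2·TP/(2·TP+FP+FN) on pooled counts = 0.6168 (equals overall accuracy in single-label multiclass).

0.6168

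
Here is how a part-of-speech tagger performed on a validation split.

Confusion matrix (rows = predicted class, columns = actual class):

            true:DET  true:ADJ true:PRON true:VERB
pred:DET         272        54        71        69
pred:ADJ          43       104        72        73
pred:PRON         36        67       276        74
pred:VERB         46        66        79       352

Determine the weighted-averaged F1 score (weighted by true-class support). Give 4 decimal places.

0.5719

Per-class F1 score (2·TP/(2·TP+FP+FN)):
  DET: TP=272, FP=54+71+69=194, FN=43+36+46=125 → 544/863 = 0.63036
  ADJ: TP=104, FP=43+72+73=188, FN=54+67+66=187 → 208/583 = 0.35678
  PRON: TP=276, FP=36+67+74=177, FN=71+72+79=222 → 552/951 = 0.58044
  VERB: TP=352, FP=46+66+79=191, FN=69+73+74=216 → 704/1111 = 0.63366
Weighted-F1 score = Σ (supportᵢ/N)·F1 scoreᵢ with N=1754: (397/1754)·0.63036 + (291/1754)·0.35678 + (498/1754)·0.58044 + (568/1754)·0.63366 = 0.5719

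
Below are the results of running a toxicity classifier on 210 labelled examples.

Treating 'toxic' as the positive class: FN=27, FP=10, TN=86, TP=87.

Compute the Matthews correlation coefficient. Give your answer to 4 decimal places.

0.6585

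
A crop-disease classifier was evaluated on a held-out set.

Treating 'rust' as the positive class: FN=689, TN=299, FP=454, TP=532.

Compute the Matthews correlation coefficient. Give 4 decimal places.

MCC = (TP·TN − FP·FN) / √((TP+FP)(TP+FN)(TN+FP)(TN+FN))
Numerator = 532·299 − 454·689 = -153738
Denominator = √(986·1221·753·988) = √895662723384 = 946394.5918
MCC = -153738 / 946394.5918 = -0.1624

-0.1624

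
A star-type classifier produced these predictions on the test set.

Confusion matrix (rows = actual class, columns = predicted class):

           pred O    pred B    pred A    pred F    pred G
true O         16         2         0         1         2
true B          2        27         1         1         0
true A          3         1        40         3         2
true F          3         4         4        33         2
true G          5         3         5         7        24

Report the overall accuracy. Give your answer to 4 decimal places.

0.7330

Accuracy = trace / total = (16+27+40+33+24=140) / 191 = 140/191 = 0.7330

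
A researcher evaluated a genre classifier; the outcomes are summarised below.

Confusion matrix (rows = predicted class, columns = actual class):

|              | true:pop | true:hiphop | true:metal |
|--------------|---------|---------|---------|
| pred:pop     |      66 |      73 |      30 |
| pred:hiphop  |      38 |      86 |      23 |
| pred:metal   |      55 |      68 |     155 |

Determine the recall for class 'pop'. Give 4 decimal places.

0.4151

Take TP from the diagonal, FP from the rest of the 'pop' prediction marginal, FN from the rest of the 'pop' actual marginal.
recall = TP/(TP+FN).
pop: TP=66, FN=38+55=93 → 66/159 = 0.41509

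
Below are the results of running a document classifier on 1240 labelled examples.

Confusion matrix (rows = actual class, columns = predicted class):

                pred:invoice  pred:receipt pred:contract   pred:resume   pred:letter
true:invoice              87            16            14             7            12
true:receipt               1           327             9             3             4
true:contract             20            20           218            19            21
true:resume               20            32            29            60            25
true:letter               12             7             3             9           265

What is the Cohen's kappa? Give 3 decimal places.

Observed agreement pₒ = trace/N = 957/1240 = 0.7718
Expected agreement pₑ = Σ (rowᵢ·colᵢ)/N² = (136·140 + 344·402 + 298·273 + 166·98 + 296·327)/1240² = 0.2288
κ = (pₒ − pₑ)/(1 − pₑ) = (0.7718 − 0.2288)/(1 − 0.2288) = 0.704

0.704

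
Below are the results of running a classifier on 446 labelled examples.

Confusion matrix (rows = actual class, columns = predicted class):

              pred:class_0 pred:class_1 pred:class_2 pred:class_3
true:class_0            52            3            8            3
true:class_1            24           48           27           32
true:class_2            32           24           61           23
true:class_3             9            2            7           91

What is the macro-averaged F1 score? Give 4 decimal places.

0.5593

Per-class F1 score (2·TP/(2·TP+FP+FN)):
  class_0: TP=52, FP=24+32+9=65, FN=3+8+3=14 → 104/183 = 0.56831
  class_1: TP=48, FP=3+24+2=29, FN=24+27+32=83 → 96/208 = 0.46154
  class_2: TP=61, FP=8+27+7=42, FN=32+24+23=79 → 122/243 = 0.50206
  class_3: TP=91, FP=3+32+23=58, FN=9+2+7=18 → 182/258 = 0.70543
Macro-F1 score = mean = (0.56831 + 0.46154 + 0.50206 + 0.70543) / 4 = 0.5593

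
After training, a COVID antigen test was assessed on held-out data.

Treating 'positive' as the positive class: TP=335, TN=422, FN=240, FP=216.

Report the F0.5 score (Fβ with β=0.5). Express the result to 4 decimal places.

0.6027

Fβ = (1+β²)·TP / ((1+β²)·TP + β²·FN + FP), with β²=1/4
= 1.25·335 / (1.25·335 + 0.25·240 + 216) = 0.6027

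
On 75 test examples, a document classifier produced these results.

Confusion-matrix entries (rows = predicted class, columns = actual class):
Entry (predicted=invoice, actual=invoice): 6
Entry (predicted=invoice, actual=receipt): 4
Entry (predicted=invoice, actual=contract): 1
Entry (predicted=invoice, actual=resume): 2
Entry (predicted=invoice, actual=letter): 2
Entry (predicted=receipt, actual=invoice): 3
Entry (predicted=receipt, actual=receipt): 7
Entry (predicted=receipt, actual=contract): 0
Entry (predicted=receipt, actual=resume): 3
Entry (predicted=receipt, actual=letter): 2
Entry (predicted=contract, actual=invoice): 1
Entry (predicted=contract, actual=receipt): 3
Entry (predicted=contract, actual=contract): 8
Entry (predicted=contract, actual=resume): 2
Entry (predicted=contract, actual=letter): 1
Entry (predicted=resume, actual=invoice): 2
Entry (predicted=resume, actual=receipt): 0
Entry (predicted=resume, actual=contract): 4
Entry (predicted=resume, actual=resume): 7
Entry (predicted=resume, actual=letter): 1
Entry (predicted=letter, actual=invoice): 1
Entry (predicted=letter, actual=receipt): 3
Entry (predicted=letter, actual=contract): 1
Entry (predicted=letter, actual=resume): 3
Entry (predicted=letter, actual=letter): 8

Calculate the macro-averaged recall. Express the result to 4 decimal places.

Per-class recall (TP/(TP+FN)):
  invoice: TP=6, FN=3+1+2+1=7 → 6/13 = 0.46154
  receipt: TP=7, FN=4+3+0+3=10 → 7/17 = 0.41176
  contract: TP=8, FN=1+0+4+1=6 → 8/14 = 0.57143
  resume: TP=7, FN=2+3+2+3=10 → 7/17 = 0.41176
  letter: TP=8, FN=2+2+1+1=6 → 8/14 = 0.57143
Macro-recall = mean = (0.46154 + 0.41176 + 0.57143 + 0.41176 + 0.57143) / 5 = 0.4856

0.4856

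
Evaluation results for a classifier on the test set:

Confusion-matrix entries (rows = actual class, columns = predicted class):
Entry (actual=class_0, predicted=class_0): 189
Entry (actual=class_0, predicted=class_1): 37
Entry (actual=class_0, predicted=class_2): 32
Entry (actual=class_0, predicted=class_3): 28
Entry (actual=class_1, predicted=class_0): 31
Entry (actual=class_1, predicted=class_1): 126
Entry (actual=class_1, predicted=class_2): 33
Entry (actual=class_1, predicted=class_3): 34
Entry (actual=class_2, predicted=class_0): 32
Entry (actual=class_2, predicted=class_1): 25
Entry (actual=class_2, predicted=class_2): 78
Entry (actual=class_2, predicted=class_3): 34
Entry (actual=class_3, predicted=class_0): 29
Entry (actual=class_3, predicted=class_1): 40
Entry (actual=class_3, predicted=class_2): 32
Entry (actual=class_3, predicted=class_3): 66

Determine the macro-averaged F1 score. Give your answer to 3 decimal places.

Per-class F1 score (2·TP/(2·TP+FP+FN)):
  class_0: TP=189, FP=31+32+29=92, FN=37+32+28=97 → 378/567 = 0.6667
  class_1: TP=126, FP=37+25+40=102, FN=31+33+34=98 → 252/452 = 0.5575
  class_2: TP=78, FP=32+33+32=97, FN=32+25+34=91 → 156/344 = 0.4535
  class_3: TP=66, FP=28+34+34=96, FN=29+40+32=101 → 132/329 = 0.4012
Macro-F1 score = mean = (0.6667 + 0.5575 + 0.4535 + 0.4012) / 4 = 0.520

0.520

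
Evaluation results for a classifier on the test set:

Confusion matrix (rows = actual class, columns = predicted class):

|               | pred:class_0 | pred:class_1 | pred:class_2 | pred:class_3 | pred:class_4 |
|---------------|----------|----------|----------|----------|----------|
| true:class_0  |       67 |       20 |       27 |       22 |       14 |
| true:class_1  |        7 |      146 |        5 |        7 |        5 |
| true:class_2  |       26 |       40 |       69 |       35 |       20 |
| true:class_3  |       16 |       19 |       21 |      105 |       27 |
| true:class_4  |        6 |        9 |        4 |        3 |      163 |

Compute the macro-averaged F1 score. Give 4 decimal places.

0.6046

Per-class F1 score (2·TP/(2·TP+FP+FN)):
  class_0: TP=67, FP=7+26+16+6=55, FN=20+27+22+14=83 → 134/272 = 0.49265
  class_1: TP=146, FP=20+40+19+9=88, FN=7+5+7+5=24 → 292/404 = 0.72277
  class_2: TP=69, FP=27+5+21+4=57, FN=26+40+35+20=121 → 138/316 = 0.43671
  class_3: TP=105, FP=22+7+35+3=67, FN=16+19+21+27=83 → 210/360 = 0.58333
  class_4: TP=163, FP=14+5+20+27=66, FN=6+9+4+3=22 → 326/414 = 0.78744
Macro-F1 score = mean = (0.49265 + 0.72277 + 0.43671 + 0.58333 + 0.78744) / 5 = 0.6046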